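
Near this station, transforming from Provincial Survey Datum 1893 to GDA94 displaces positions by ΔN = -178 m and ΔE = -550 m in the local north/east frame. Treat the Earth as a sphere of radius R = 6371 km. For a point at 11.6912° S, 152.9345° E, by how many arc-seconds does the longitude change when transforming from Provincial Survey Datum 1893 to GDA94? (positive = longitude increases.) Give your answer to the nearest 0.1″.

Δλ = -18.2″

At latitude -11.6912°, cos φ = 0.979254.
One radian of longitude at latitude φ spans R cos φ, so Δλ = ΔE / (R cos φ) = -550.0 / (6371000 × 0.979254) = -8.8158e-05 rad = -18.184″.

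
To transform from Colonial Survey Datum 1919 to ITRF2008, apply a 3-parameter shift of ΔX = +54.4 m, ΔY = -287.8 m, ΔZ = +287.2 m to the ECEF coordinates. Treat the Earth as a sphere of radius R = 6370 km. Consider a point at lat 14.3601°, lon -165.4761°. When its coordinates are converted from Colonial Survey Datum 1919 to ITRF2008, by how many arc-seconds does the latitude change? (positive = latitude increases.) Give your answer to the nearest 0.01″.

Δφ = 8.85″

sin φ = 0.248015, cos φ = 0.968756, sin λ = -0.250784, cos λ = -0.968043.
North component: ΔN = −sin φ cos λ·ΔX − sin φ sin λ·ΔY + cos φ·ΔZ = −(0.248015)(-0.968043)(54.4) − (0.248015)(-0.250784)(-287.8) + (0.968756)(287.2) = 273.39 m.
1° of latitude spans πR/180 = 111177 m, so Δφ = 273.39 / 111177 × 3600 = 8.852″.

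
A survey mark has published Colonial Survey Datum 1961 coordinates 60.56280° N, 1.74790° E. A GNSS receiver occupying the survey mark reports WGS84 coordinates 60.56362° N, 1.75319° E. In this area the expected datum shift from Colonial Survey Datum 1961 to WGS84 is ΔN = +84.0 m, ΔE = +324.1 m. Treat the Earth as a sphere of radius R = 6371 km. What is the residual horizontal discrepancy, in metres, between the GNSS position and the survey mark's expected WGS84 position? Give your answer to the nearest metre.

36 m

Observed coordinate differences: Δφ = +0.00082°, Δλ = +0.00529°.
Converting to metres (1° lat = 111195 m, cos φ = 0.491469): observed ΔN = 91.2 m, observed ΔE = 289.1 m.
Subtracting the expected shift leaves a residual of 91.2 − (84.0) = 7.2 m north and 289.1 − (324.1) = -35.0 m east.
Residual distance = √(7.2² + (-35.0)²) = 35.7 m.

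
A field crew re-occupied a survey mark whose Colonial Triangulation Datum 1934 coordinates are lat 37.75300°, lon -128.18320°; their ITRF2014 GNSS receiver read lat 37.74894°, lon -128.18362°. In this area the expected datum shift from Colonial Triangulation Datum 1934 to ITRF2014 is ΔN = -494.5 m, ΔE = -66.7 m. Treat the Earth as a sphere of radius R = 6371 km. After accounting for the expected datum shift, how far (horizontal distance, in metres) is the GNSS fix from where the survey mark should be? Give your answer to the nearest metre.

52 m

Observed coordinate differences: Δφ = -0.00406°, Δλ = -0.00042°.
Converting to metres (1° lat = 111195 m, cos φ = 0.790658): observed ΔN = -451.5 m, observed ΔE = -36.9 m.
Subtracting the expected shift leaves a residual of -451.5 − (-494.5) = 43.0 m north and -36.9 − (-66.7) = 29.8 m east.
Residual distance = √(43.0² + 29.8²) = 52.3 m.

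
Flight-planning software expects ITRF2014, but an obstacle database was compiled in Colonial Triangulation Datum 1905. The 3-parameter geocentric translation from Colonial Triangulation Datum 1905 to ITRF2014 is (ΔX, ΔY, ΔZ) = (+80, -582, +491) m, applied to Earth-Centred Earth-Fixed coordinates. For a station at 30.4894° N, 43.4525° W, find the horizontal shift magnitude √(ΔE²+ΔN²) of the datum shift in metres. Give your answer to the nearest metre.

414 m

At φ = 30.4894°, λ = -43.4525°: sin φ = 0.507379, cos φ = 0.861723, sin λ = -0.687753, cos λ = 0.725945.
ΔE = −sin λ·ΔX + cos λ·ΔY = −(-0.687753)·(80) + (0.725945)·(-582) = -367.48 m.
ΔN = −sin φ cos λ·ΔX − sin φ sin λ·ΔY + cos φ·ΔZ = −(0.507379)(0.725945)(80) − (0.507379)(-0.687753)(-582) + (0.861723)(491) = 190.55 m.
Horizontal magnitude = √(ΔE² + ΔN²) = √((-367.48)² + 190.55²) = 413.95 m.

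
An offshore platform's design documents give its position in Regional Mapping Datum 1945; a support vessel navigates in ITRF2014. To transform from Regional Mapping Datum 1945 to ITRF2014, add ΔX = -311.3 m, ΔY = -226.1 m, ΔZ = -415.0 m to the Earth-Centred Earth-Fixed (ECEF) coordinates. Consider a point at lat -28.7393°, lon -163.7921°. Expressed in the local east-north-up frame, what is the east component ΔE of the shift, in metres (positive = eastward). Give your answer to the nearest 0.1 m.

The local east axis at (φ, λ) is (−sin λ, cos λ, 0), so ΔE = −sin(-163.7921°)·(-311.3) + cos(-163.7921°)·(-226.1) = 130.22 m.

ΔE = 130.2 m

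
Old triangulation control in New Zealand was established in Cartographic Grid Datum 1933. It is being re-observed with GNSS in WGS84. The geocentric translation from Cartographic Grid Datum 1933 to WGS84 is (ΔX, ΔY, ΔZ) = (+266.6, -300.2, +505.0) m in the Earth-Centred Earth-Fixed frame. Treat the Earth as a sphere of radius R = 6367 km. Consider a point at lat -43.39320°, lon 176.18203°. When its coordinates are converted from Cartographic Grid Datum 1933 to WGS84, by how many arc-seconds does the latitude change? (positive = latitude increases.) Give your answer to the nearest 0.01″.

sin φ = -0.687001, cos φ = 0.726656, sin λ = 0.066587, cos λ = -0.997781.
North component: ΔN = −sin φ cos λ·ΔX − sin φ sin λ·ΔY + cos φ·ΔZ = −(-0.687001)(-0.997781)(266.6) − (-0.687001)(0.066587)(-300.2) + (0.726656)(505.0) = 170.48 m.
1° of latitude spans πR/180 = 111125 m, so Δφ = 170.48 / 111125 × 3600 = 5.523″.

Δφ = 5.52″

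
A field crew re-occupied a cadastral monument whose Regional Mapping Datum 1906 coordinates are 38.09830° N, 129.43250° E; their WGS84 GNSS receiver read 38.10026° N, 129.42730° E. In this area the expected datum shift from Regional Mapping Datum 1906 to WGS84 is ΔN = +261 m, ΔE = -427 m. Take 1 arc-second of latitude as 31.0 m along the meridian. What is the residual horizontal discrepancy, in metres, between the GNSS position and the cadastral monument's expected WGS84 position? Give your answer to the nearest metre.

52 m

Observed coordinate differences: Δφ = +0.00196°, Δλ = -0.00520°.
Converting to metres (1° lat = 111600 m, cos φ = 0.786953): observed ΔN = 218.7 m, observed ΔE = -456.7 m.
Subtracting the expected shift leaves a residual of 218.7 − (261) = -42.3 m north and -456.7 − (-427) = -29.7 m east.
Residual distance = √((-42.3)² + (-29.7)²) = 51.6 m.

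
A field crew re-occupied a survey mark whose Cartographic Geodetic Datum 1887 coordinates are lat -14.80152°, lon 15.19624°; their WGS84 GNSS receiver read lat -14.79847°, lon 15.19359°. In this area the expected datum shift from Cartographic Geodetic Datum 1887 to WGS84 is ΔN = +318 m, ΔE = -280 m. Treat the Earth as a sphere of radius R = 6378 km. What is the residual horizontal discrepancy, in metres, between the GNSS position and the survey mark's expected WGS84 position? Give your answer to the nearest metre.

Observed coordinate differences: Δφ = +0.00305°, Δλ = -0.00265°.
Converting to metres (1° lat = 111317 m, cos φ = 0.966817): observed ΔN = 339.5 m, observed ΔE = -285.2 m.
Subtracting the expected shift leaves a residual of 339.5 − (318) = 21.5 m north and -285.2 − (-280) = -5.2 m east.
Residual distance = √(21.5² + (-5.2)²) = 22.1 m.

22 m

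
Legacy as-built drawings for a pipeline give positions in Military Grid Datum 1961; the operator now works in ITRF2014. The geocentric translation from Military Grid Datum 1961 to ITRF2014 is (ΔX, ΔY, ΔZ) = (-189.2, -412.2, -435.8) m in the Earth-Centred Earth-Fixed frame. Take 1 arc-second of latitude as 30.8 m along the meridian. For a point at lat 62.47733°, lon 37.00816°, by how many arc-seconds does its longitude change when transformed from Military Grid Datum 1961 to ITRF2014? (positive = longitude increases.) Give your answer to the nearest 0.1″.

sin φ = 0.886828, cos φ = 0.462100, sin λ = 0.601929, cos λ = 0.798550.
East component: ΔE = −sin λ·ΔX + cos λ·ΔY = −(0.601929)(-189.2) + (0.798550)(-412.2) = -215.28 m.
1° of latitude spans 3600 × 30.80 = 110880 m; at latitude φ, 1° of longitude spans that × cos φ = 51237.6 m, so Δλ = -215.28 / 51237.6 × 3600 = -15.126″.

Δλ = -15.1″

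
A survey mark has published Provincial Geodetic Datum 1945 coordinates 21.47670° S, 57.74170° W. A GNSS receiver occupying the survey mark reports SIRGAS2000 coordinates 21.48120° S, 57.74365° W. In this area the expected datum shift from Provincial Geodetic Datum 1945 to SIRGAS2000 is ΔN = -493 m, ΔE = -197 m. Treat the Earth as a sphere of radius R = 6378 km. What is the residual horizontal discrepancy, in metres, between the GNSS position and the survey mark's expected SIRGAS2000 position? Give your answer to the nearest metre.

Observed coordinate differences: Δφ = -0.00450°, Δλ = -0.00195°.
Converting to metres (1° lat = 111317 m, cos φ = 0.930567): observed ΔN = -500.9 m, observed ΔE = -202.0 m.
Subtracting the expected shift leaves a residual of -500.9 − (-493) = -7.9 m north and -202.0 − (-197) = -5.0 m east.
Residual distance = √((-7.9)² + (-5.0)²) = 9.4 m.

9 m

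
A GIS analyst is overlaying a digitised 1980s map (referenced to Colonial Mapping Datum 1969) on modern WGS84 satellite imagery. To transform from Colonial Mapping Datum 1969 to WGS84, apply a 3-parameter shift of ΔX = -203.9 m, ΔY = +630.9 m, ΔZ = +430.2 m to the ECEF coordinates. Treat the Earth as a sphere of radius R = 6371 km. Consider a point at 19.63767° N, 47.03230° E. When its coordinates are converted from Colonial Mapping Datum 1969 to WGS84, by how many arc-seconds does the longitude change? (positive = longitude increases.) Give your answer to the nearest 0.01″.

sin φ = 0.336071, cos φ = 0.941837, sin λ = 0.731738, cos λ = 0.681586.
East component: ΔE = −sin λ·ΔX + cos λ·ΔY = −(0.731738)(-203.9) + (0.681586)(630.9) = 579.21 m.
1° of latitude spans πR/180 = 111195 m; at latitude φ, 1° of longitude spans that × cos φ = 104727.5 m, so Δλ = 579.21 / 104727.5 × 3600 = 19.910″.

Δλ = 19.91″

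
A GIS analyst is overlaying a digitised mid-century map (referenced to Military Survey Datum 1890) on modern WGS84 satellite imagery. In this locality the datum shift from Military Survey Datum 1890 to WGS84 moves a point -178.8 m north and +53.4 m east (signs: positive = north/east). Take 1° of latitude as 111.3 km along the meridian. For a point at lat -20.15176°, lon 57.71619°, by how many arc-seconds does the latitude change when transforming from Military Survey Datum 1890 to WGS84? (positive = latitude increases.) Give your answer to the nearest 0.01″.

1° of latitude = 111.3 km, so Δφ = -178.8 / 111300 = -0.0016065° = -5.783″.

Δφ = -5.78″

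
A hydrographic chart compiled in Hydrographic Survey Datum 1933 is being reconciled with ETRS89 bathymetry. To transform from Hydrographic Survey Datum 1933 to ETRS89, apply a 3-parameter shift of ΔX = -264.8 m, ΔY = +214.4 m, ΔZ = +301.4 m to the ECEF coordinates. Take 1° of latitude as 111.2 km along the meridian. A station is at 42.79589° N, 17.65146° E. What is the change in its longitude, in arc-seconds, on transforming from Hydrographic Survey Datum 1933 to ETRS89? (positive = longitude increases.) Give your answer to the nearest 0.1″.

sin φ = 0.679389, cos φ = 0.733779, sin λ = 0.303226, cos λ = 0.952919.
East component: ΔE = −sin λ·ΔX + cos λ·ΔY = −(0.303226)(-264.8) + (0.952919)(214.4) = 284.60 m.
1° of latitude spans 111200 m; at latitude φ, 1° of longitude spans that × cos φ = 81596.2 m, so Δλ = 284.60 / 81596.2 × 3600 = 12.556″.

Δλ = 12.6″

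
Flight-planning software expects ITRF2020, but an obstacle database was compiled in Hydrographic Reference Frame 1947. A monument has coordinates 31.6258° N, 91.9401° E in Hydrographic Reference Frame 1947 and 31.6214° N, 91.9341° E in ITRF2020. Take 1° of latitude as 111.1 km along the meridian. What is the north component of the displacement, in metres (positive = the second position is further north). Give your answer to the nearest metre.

ΔN = -489 m

Δφ = 31.6214° − 31.6258° = -0.0044°; Δλ = 91.9341° − 91.9401° = -0.0060°.
ΔN = Δφ × 111100 = -488.8 m; ΔE = Δλ × 111100 × cos(31.6258°) = -0.0060 × 111100 × 0.851491 = -567.6 m.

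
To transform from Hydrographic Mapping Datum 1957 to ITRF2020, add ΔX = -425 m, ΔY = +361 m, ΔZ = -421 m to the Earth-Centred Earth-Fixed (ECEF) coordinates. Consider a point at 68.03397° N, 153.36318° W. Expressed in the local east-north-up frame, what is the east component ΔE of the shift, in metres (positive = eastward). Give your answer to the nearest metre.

At φ = 68.03397°, λ = -153.36318°: sin φ = 0.927406, cos φ = 0.374057, sin λ = -0.448334, cos λ = -0.893866.
ΔE = −sin λ·ΔX + cos λ·ΔY = −(-0.448334)·(-425) + (-0.893866)·(361) = -513.23 m.

ΔE = -513 m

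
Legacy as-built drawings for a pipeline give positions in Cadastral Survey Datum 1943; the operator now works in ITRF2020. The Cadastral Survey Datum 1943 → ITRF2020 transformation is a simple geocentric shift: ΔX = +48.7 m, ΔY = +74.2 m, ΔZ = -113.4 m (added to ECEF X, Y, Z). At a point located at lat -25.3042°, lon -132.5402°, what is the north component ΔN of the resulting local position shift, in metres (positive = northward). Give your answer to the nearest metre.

ΔN = -140 m

The local north axis is (−sin φ cos λ, −sin φ sin λ, cos φ), giving ΔN = -14.074 − 23.368 − 102.519 = -139.96 m.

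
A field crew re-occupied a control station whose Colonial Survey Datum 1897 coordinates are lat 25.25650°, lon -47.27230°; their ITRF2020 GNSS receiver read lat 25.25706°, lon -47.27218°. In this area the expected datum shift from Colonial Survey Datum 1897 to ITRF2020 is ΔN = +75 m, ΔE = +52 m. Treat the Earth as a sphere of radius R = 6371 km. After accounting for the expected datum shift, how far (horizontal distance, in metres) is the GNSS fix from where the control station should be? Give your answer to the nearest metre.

Observed coordinate differences: Δφ = +0.00056°, Δλ = +0.00012°.
Converting to metres (1° lat = 111195 m, cos φ = 0.904407): observed ΔN = 62.3 m, observed ΔE = 12.1 m.
Subtracting the expected shift leaves a residual of 62.3 − (75) = -12.7 m north and 12.1 − (52) = -39.9 m east.
Residual distance = √((-12.7)² + (-39.9)²) = 41.9 m.

42 m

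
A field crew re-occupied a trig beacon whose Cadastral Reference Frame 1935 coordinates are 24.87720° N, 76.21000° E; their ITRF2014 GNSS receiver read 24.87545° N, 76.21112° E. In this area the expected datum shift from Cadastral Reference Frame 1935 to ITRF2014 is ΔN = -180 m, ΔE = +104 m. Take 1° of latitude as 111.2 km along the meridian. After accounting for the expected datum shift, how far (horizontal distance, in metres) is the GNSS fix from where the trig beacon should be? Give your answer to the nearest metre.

17 m

Observed coordinate differences: Δφ = -0.00175°, Δλ = +0.00112°.
Converting to metres (1° lat = 111200 m, cos φ = 0.907211): observed ΔN = -194.6 m, observed ΔE = 113.0 m.
Subtracting the expected shift leaves a residual of -194.6 − (-180) = -14.6 m north and 113.0 − (104) = 9.0 m east.
Residual distance = √((-14.6)² + 9.0²) = 17.1 m.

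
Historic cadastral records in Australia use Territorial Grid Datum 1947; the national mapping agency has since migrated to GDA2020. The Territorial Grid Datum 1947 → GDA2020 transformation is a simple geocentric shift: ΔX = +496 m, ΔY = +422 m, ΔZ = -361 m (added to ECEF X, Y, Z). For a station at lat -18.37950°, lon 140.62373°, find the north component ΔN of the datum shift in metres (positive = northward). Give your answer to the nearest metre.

The local north axis is (−sin φ cos λ, −sin φ sin λ, cos φ), giving ΔN = -120.892 + 84.415 − 342.585 = -379.06 m.

ΔN = -379 m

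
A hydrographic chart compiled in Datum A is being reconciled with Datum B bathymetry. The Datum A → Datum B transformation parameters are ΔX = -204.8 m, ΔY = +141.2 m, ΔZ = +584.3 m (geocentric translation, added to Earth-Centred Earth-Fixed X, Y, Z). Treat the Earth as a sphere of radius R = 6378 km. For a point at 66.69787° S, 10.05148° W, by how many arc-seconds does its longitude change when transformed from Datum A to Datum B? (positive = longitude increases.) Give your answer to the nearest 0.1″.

sin φ = -0.918432, cos φ = 0.395580, sin λ = -0.174533, cos λ = 0.984651.
East component: ΔE = −sin λ·ΔX + cos λ·ΔY = −(-0.174533)(-204.8) + (0.984651)(141.2) = 103.29 m.
1° of latitude spans πR/180 = 111317 m; at latitude φ, 1° of longitude spans that × cos φ = 44034.8 m, so Δλ = 103.29 / 44034.8 × 3600 = 8.444″.

Δλ = 8.4″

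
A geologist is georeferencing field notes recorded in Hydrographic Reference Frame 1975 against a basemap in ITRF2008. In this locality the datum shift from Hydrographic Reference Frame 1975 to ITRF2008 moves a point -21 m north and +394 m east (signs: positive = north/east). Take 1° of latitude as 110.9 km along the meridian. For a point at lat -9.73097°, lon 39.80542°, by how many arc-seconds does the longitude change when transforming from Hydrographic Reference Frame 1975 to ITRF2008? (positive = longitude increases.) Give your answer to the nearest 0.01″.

Δλ = 12.98″

At latitude -9.73097°, cos φ = 0.985612.
1° of longitude at this latitude = 110.9 × cos φ = 109.30 km, so Δλ = 394.0 / 109304.4 = 0.0036046° = 12.977″.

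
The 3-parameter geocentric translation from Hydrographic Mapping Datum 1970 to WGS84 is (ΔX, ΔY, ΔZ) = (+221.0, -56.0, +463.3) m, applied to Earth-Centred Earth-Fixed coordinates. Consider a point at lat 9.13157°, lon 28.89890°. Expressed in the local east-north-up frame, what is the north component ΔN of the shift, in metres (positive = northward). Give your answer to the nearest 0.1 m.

At φ = 9.13157°, λ = 28.89890°: sin φ = 0.158702, cos φ = 0.987327, sin λ = 0.483266, cos λ = 0.875474.
ΔN = −sin φ cos λ·ΔX − sin φ sin λ·ΔY + cos φ·ΔZ = −(0.158702)(0.875474)(221.0) − (0.158702)(0.483266)(-56.0) + (0.987327)(463.3) = 431.02 m.

ΔN = 431.0 m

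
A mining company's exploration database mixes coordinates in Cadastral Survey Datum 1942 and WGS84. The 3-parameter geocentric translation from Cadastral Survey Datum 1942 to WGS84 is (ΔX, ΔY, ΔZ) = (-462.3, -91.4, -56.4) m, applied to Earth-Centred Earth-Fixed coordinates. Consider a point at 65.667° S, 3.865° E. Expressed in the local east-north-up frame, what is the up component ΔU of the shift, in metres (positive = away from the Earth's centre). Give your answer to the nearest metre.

At φ = -65.667°, λ = 3.865°: sin φ = -0.911166, cos φ = 0.412039, sin λ = 0.067406, cos λ = 0.997726.
ΔU = cos φ cos λ·ΔX + cos φ sin λ·ΔY + sin φ·ΔZ = (0.412039)(0.997726)(-462.3) + (0.412039)(0.067406)(-91.4) + (-0.911166)(-56.4) = -141.20 m.

ΔU = -141 m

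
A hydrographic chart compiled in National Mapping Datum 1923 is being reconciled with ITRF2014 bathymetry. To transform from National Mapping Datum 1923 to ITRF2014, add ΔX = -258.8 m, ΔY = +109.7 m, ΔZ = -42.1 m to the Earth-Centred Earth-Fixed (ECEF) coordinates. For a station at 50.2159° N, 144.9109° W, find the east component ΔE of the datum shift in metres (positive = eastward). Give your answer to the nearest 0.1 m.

ΔE = -238.5 m

At φ = 50.2159°, λ = -144.9109°: sin φ = 0.768461, cos φ = 0.639896, sin λ = -0.574850, cos λ = -0.818259.
ΔE = −sin λ·ΔX + cos λ·ΔY = −(-0.574850)·(-258.8) + (-0.818259)·(109.7) = -238.53 m.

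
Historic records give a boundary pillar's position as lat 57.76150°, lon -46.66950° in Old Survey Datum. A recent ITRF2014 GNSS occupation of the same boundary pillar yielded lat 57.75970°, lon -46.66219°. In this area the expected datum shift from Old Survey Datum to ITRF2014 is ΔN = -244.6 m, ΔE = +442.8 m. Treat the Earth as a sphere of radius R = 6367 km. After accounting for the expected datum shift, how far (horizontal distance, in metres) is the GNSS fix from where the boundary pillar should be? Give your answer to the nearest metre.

Observed coordinate differences: Δφ = -0.00180°, Δλ = +0.00731°.
Converting to metres (1° lat = 111125 m, cos φ = 0.533445): observed ΔN = -200.0 m, observed ΔE = 433.3 m.
Subtracting the expected shift leaves a residual of -200.0 − (-244.6) = 44.6 m north and 433.3 − (442.8) = -9.5 m east.
Residual distance = √(44.6² + (-9.5)²) = 45.6 m.

46 m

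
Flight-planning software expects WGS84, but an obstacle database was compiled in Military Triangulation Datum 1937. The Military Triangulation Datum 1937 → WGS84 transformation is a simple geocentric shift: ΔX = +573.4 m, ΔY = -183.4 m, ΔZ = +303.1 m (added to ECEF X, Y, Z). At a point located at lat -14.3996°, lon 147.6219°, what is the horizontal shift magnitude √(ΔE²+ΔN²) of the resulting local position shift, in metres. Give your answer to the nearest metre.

The local east axis at (φ, λ) is (−sin λ, cos λ, 0), so ΔE = −sin(147.6219°)·573.4 + cos(147.6219°)·(-183.4) = -152.17 m.
The local north axis is (−sin φ cos λ, −sin φ sin λ, cos φ), giving ΔN = -120.426 − 24.424 + 293.578 = 148.73 m.
Horizontal magnitude = √(ΔE² + ΔN²) = √((-152.17)² + 148.73²) = 212.78 m.

213 m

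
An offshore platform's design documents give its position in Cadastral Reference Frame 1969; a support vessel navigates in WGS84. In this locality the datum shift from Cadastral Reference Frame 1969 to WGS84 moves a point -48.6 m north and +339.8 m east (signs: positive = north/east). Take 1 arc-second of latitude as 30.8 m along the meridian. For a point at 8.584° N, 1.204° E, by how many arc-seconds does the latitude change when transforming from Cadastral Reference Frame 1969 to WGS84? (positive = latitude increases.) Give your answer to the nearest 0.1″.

Δφ = -1.6″

1″ of latitude = 30.80 m, so Δφ = -48.6 / 30.80 = -1.578″.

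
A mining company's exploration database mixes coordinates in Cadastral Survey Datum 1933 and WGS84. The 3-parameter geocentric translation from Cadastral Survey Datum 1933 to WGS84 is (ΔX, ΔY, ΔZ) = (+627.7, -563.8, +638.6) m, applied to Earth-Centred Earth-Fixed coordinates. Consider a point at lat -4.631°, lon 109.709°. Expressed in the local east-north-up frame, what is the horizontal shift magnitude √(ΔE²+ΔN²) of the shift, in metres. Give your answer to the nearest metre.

702 m

At φ = -4.631°, λ = 109.709°: sin φ = -0.080738, cos φ = 0.996735, sin λ = 0.941418, cos λ = -0.337243.
ΔE = −sin λ·ΔX + cos λ·ΔY = −(0.941418)·(627.7) + (-0.337243)·(-563.8) = -400.79 m.
ΔN = −sin φ cos λ·ΔX − sin φ sin λ·ΔY + cos φ·ΔZ = −(-0.080738)(-0.337243)(627.7) − (-0.080738)(0.941418)(-563.8) + (0.996735)(638.6) = 576.57 m.
Horizontal magnitude = √(ΔE² + ΔN²) = √((-400.79)² + 576.57²) = 702.19 m.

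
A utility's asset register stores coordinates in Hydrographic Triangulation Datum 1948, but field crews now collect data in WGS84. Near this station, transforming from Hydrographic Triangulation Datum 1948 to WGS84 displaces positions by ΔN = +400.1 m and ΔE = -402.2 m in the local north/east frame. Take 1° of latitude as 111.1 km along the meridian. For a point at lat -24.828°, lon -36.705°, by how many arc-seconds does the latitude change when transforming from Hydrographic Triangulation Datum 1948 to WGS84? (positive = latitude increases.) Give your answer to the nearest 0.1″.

Δφ = 13.0″

1° of latitude = 111.1 km, so Δφ = 400.1 / 111100 = 0.0036013° = 12.965″.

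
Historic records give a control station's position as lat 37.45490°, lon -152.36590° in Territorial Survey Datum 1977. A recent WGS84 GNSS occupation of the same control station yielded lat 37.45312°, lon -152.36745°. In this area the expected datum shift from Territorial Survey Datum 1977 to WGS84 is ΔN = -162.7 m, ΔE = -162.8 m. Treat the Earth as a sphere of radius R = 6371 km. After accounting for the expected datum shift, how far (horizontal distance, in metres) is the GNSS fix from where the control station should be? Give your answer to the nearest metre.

44 m

Observed coordinate differences: Δφ = -0.00178°, Δλ = -0.00155°.
Converting to metres (1° lat = 111195 m, cos φ = 0.793832): observed ΔN = -197.9 m, observed ΔE = -136.8 m.
Subtracting the expected shift leaves a residual of -197.9 − (-162.7) = -35.2 m north and -136.8 − (-162.8) = 26.0 m east.
Residual distance = √((-35.2)² + 26.0²) = 43.8 m.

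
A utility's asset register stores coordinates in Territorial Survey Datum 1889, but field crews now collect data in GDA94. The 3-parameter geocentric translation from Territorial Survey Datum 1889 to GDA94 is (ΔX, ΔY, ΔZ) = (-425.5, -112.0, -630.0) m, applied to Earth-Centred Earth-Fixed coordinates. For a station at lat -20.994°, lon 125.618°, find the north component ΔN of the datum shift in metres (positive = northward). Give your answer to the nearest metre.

The local north axis is (−sin φ cos λ, −sin φ sin λ, cos φ), giving ΔN = 88.780 − 32.619 − 588.179 = -532.02 m.

ΔN = -532 m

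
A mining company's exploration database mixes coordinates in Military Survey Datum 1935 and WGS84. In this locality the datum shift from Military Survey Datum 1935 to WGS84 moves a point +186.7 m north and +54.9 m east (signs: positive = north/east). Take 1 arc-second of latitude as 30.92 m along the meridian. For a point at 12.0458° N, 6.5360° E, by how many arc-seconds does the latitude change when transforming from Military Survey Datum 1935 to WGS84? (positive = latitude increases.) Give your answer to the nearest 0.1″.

1″ of latitude = 30.92 m, so Δφ = 186.7 / 30.92 = 6.038″.

Δφ = 6.0″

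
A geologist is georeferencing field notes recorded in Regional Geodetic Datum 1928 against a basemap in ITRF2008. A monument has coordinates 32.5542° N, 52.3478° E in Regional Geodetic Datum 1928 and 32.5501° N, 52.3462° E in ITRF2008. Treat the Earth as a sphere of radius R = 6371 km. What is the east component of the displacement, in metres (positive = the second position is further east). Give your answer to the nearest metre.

Δφ = 32.5501° − 32.5542° = -0.0041°; Δλ = 52.3462° − 52.3478° = -0.0016°.
1° along a meridian = πR/180 = 111195 m.
ΔN = Δφ × 111195 = -455.9 m; ΔE = Δλ × 111195 × cos(32.5542°) = -0.0016 × 111195 × 0.842883 = -150.0 m.

ΔE = -150 m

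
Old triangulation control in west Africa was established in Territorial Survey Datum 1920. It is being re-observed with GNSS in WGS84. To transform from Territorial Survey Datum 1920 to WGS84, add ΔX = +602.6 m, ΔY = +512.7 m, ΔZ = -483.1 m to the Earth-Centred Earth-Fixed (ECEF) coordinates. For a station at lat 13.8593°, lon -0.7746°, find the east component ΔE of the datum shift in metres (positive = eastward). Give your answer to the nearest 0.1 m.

The local east axis at (φ, λ) is (−sin λ, cos λ, 0), so ΔE = −sin(-0.7746°)·602.6 + cos(-0.7746°)·512.7 = 520.80 m.

ΔE = 520.8 m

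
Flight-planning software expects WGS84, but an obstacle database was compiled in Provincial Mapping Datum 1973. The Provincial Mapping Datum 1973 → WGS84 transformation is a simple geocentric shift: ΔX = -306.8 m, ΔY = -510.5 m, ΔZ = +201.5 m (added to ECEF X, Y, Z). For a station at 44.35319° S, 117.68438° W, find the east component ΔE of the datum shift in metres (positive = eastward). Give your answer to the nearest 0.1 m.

The local east axis at (φ, λ) is (−sin λ, cos λ, 0), so ΔE = −sin(-117.68438°)·(-306.8) + cos(-117.68438°)·(-510.5) = -34.50 m.

ΔE = -34.5 m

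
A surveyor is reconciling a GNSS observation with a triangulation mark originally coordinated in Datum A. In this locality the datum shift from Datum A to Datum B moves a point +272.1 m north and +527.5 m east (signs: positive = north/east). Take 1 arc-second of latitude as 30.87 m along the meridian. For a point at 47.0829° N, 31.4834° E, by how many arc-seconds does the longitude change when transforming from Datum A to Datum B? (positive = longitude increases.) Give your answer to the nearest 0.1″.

At latitude 47.0829°, cos φ = 0.680939.
1″ of longitude at this latitude = 30.87 × cos φ = 21.0206 m, so Δλ = 527.5 / 21.0206 = 25.094″.

Δλ = 25.1″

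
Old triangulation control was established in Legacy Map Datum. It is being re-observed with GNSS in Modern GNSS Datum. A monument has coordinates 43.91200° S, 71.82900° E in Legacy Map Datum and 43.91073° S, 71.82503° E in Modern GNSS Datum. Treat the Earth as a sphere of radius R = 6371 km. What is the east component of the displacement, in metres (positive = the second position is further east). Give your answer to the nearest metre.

ΔE = -318 m

Δφ = -43.91073° − -43.91200° = +0.00127°; Δλ = 71.82503° − 71.82900° = -0.00397°.
1° along a meridian = πR/180 = 111195 m.
ΔN = Δφ × 111195 = 141.2 m; ΔE = Δλ × 111195 × cos(-43.91200°) = -0.00397 × 111195 × 0.720406 = -318.0 m.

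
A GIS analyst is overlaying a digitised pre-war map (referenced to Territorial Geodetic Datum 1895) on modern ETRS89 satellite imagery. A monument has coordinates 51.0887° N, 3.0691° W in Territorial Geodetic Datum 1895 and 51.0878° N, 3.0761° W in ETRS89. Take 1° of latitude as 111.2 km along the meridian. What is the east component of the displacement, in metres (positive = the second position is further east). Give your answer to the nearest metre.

ΔE = -489 m

Δφ = 51.0878° − 51.0887° = -0.0009°; Δλ = -3.0761° − -3.0691° = -0.0070°.
ΔN = Δφ × 111200 = -100.1 m; ΔE = Δλ × 111200 × cos(51.0887°) = -0.0070 × 111200 × 0.628117 = -488.9 m.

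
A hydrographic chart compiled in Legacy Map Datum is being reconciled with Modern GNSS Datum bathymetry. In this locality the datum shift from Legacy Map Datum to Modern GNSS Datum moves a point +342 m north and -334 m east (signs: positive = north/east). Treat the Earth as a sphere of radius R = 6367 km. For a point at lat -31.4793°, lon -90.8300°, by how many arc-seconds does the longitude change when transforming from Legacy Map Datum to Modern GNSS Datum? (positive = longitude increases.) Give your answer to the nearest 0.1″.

Δλ = -12.7″

At latitude -31.4793°, cos φ = 0.852829.
One radian of longitude at latitude φ spans R cos φ, so Δλ = ΔE / (R cos φ) = -334.0 / (6367000 × 0.852829) = -6.1511e-05 rad = -12.687″.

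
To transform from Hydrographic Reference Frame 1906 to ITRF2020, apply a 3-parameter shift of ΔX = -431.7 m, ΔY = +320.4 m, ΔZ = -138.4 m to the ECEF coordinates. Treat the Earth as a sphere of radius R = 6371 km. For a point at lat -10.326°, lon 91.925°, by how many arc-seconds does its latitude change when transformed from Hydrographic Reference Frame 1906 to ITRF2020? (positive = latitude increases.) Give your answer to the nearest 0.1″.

sin φ = -0.179249, cos φ = 0.983804, sin λ = 0.999436, cos λ = -0.033591.
North component: ΔN = −sin φ cos λ·ΔX − sin φ sin λ·ΔY + cos φ·ΔZ = −(-0.179249)(-0.033591)(-431.7) − (-0.179249)(0.999436)(320.4) + (0.983804)(-138.4) = -76.16 m.
1° of latitude spans πR/180 = 111195 m, so Δφ = -76.16 / 111195 × 3600 = -2.466″.

Δφ = -2.5″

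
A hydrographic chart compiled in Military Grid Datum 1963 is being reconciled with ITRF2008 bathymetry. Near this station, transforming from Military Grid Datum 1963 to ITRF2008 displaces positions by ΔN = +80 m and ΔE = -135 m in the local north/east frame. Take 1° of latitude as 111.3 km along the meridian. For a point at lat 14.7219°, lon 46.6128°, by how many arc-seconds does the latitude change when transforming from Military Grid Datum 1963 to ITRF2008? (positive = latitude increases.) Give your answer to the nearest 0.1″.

Δφ = 2.6″

1° of latitude = 111.3 km, so Δφ = 80.0 / 111300 = 0.0007188° = 2.588″.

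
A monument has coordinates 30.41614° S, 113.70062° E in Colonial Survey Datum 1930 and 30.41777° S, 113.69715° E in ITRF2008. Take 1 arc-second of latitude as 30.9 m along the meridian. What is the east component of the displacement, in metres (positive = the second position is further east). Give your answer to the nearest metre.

Δφ = -30.41777° − -30.41614° = -0.00163°; Δλ = 113.69715° − 113.70062° = -0.00347°.
1° of latitude = 3600 × 30.90 = 111240 m.
ΔN = Δφ × 111240 = -181.3 m; ΔE = Δλ × 111240 × cos(-30.41614°) = -0.00347 × 111240 × 0.862371 = -332.9 m.

ΔE = -333 m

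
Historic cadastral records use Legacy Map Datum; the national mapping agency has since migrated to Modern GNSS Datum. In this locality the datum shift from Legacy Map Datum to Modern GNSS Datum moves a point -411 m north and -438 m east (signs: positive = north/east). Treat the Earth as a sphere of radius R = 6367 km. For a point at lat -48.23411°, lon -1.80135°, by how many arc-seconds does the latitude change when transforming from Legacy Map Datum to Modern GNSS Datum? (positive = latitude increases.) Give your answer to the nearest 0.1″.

Δφ = -13.3″

On a sphere of radius R, 1 rad of latitude = R, so Δφ = ΔN / R = -411.0 / 6367000 = -6.4552e-05 rad = -13.315″.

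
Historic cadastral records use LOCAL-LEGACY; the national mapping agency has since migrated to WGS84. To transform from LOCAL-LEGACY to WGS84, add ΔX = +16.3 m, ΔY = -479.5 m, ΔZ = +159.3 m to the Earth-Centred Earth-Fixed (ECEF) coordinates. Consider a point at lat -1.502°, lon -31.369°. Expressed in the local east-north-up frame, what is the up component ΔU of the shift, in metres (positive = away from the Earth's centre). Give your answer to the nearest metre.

The local up (radial) axis is (cos φ cos λ, cos φ sin λ, sin φ), giving ΔU = 13.913 + 249.517 − 4.176 = 259.25 m.

ΔU = 259 m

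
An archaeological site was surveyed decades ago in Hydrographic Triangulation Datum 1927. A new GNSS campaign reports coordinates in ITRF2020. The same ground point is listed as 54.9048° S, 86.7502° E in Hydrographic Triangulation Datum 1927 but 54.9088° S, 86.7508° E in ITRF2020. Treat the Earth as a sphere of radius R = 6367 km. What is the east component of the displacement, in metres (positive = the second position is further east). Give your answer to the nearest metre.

Δφ = -54.9088° − -54.9048° = -0.0040°; Δλ = 86.7508° − 86.7502° = +0.0006°.
1° along a meridian = πR/180 = 111125 m.
ΔN = Δφ × 111125 = -444.5 m; ΔE = Δλ × 111125 × cos(-54.9048°) = +0.0006 × 111125 × 0.574937 = 38.3 m.

ΔE = 38 m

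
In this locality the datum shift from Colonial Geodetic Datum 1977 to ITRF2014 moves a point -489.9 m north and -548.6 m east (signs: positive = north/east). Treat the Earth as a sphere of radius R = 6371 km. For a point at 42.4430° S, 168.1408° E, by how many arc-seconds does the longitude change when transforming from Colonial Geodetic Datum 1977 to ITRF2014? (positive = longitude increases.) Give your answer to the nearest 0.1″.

At latitude -42.4430°, cos φ = 0.737949.
One radian of longitude at latitude φ spans R cos φ, so Δλ = ΔE / (R cos φ) = -548.6 / (6371000 × 0.737949) = -1.1669e-04 rad = -24.068″.

Δλ = -24.1″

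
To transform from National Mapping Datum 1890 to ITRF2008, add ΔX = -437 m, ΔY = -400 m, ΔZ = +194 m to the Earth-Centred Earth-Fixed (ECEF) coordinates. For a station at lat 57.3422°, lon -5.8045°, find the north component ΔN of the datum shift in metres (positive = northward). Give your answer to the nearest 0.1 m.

ΔN = 436.7 m

The local north axis is (−sin φ cos λ, −sin φ sin λ, cos φ), giving ΔN = 366.028 − 34.058 + 104.686 = 436.66 m.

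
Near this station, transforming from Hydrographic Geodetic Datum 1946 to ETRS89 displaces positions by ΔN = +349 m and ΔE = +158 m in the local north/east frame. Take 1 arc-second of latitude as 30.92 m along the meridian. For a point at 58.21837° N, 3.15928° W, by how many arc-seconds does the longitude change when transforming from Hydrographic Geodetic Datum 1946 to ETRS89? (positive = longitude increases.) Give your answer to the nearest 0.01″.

At latitude 58.21837°, cos φ = 0.526683.
1″ of longitude at this latitude = 30.92 × cos φ = 16.2850 m, so Δλ = 158.0 / 16.2850 = 9.702″.

Δλ = 9.70″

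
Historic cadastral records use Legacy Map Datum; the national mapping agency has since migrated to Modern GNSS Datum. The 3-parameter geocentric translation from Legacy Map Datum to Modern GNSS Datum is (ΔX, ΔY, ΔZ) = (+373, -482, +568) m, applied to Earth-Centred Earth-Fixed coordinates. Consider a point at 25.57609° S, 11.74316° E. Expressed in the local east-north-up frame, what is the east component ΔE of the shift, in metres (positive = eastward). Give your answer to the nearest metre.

ΔE = -548 m

The local east axis at (φ, λ) is (−sin λ, cos λ, 0), so ΔE = −sin(11.74316°)·373 + cos(11.74316°)·(-482) = -547.83 m.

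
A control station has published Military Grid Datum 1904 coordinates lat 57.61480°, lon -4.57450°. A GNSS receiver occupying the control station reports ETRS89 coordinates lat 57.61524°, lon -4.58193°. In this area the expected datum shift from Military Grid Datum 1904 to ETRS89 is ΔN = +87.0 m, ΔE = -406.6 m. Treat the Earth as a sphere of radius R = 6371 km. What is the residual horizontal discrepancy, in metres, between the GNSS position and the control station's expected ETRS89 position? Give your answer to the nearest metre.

Observed coordinate differences: Δφ = +0.00044°, Δλ = -0.00743°.
Converting to metres (1° lat = 111195 m, cos φ = 0.535609): observed ΔN = 48.9 m, observed ΔE = -442.5 m.
Subtracting the expected shift leaves a residual of 48.9 − (87.0) = -38.1 m north and -442.5 − (-406.6) = -35.9 m east.
Residual distance = √((-38.1)² + (-35.9)²) = 52.3 m.

52 m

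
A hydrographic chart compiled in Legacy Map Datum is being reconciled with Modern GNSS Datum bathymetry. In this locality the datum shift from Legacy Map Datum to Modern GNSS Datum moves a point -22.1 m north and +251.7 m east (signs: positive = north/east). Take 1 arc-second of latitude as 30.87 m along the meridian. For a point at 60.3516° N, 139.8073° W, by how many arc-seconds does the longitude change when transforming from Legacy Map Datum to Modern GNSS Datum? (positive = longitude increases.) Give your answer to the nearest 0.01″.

At latitude 60.3516°, cos φ = 0.494676.
1″ of longitude at this latitude = 30.87 × cos φ = 15.2707 m, so Δλ = 251.7 / 15.2707 = 16.483″.

Δλ = 16.48″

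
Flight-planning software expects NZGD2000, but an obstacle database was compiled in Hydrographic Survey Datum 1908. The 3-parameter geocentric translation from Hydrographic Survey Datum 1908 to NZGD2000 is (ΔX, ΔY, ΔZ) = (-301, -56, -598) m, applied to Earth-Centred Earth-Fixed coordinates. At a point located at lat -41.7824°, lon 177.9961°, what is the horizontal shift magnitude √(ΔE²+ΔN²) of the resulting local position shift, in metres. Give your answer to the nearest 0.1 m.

At φ = -41.7824°, λ = 177.9961°: sin φ = -0.666303, cos φ = 0.745681, sin λ = 0.034968, cos λ = -0.999388.
ΔE = −sin λ·ΔX + cos λ·ΔY = −(0.034968)·(-301) + (-0.999388)·(-56) = 66.49 m.
ΔN = −sin φ cos λ·ΔX − sin φ sin λ·ΔY + cos φ·ΔZ = −(-0.666303)(-0.999388)(-301) − (-0.666303)(0.034968)(-56) + (0.745681)(-598) = -246.79 m.
Horizontal magnitude = √(ΔE² + ΔN²) = √(66.49² + (-246.79)²) = 255.59 m.

255.6 m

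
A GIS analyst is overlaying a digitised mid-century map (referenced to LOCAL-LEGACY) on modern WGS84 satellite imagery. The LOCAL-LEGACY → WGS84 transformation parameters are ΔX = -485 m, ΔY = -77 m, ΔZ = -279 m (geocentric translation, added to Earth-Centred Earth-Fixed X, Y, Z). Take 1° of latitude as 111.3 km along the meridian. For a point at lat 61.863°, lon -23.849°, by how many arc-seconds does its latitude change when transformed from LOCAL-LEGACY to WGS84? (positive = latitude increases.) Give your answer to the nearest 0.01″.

Δφ = 7.51″

sin φ = 0.881823, cos φ = 0.471581, sin λ = -0.404328, cos λ = 0.914614.
North component: ΔN = −sin φ cos λ·ΔX − sin φ sin λ·ΔY + cos φ·ΔZ = −(0.881823)(0.914614)(-485) − (0.881823)(-0.404328)(-77) + (0.471581)(-279) = 232.14 m.
1° of latitude spans 111300 m, so Δφ = 232.14 / 111300 × 3600 = 7.509″.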